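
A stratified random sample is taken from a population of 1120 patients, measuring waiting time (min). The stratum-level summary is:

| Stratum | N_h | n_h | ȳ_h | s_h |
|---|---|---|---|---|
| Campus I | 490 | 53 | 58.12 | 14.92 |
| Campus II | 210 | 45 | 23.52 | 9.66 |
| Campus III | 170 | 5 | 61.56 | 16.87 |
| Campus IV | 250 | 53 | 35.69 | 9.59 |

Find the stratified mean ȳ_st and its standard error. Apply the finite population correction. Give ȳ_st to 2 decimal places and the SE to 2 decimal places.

ȳ_st = Σ W_h ȳ_h = (490·58.12 + 210·23.52 + 170·61.56 + 250·35.69)/1120 = 47.14795
V̂(ȳ_st) = Σ W_h² (1 − n_h/N_h) s_h²/n_h, with W_h = N_h/N and N = 1120:
  stratum Campus I: (490/1120)²·(1 − 53/490)·14.92²/53 = 0.716974
  stratum Campus II: (210/1120)²·(1 − 45/210)·9.66²/45 = 0.0572808
  stratum Campus III: (170/1120)²·(1 − 5/170)·16.87²/5 = 1.27279
  stratum Campus IV: (250/1120)²·(1 − 53/250)·9.59²/53 = 0.0681289
V̂(ȳ_st) = 2.11517
SE(ȳ_st) = √2.11517 = 1.45436

ȳ_st ≈ 47.15, SE ≈ 1.45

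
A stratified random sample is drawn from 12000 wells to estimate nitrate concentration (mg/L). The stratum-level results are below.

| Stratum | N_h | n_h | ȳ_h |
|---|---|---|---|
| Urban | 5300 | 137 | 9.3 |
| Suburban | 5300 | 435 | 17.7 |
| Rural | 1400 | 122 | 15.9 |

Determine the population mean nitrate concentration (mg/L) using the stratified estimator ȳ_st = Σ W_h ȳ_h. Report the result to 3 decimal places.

ȳ_st ≈ 13.780

N = Σ N_h = 12000. Stratum weights W_h = N_h/N.
ȳ_st = (5300·9.3 + 5300·17.7 + 1400·15.9) / 12000 = 13.78000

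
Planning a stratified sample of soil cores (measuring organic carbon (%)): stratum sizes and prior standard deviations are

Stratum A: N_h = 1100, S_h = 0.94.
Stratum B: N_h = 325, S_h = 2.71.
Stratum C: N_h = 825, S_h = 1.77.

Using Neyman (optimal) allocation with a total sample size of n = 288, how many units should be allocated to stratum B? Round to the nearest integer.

75

Neyman allocation: n_h = n · N_h S_h / Σ N_i S_i, with n = 288.
  stratum A: N_h·S_h = 1100·0.94 = 1034.00
  stratum B: N_h·S_h = 325·2.71 = 880.75
  stratum C: N_h·S_h = 825·1.77 = 1460.25
Σ N_h S_h = 3375.00
n for stratum B = 288·880.75/3375.00 = 75.157 → 75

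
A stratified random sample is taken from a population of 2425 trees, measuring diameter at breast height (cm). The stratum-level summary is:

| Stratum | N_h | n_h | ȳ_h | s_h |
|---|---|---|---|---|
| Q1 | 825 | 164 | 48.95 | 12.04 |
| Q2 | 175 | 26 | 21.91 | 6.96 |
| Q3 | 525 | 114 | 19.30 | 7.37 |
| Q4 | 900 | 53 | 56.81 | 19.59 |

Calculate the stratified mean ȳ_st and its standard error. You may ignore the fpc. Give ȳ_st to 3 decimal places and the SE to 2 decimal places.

ȳ_st = Σ W_h ȳ_h = (825·48.95 + 175·21.91 + 525·19.30 + 900·56.81)/2425 = 43.49670
V̂(ȳ_st) = Σ W_h² s_h²/n_h, with W_h = N_h/N and N = 2425:
  stratum Q1: (825/2425)²·12.04²/164 = 0.102304
  stratum Q2: (175/2425)²·6.96²/26 = 0.00970281
  stratum Q3: (525/2425)²·7.37²/114 = 0.0223319
  stratum Q4: (900/2425)²·19.59²/53 = 0.997366
V̂(ȳ_st) = 1.1317
SE(ȳ_st) = √1.1317 = 1.06382

ȳ_st ≈ 43.497, SE ≈ 1.06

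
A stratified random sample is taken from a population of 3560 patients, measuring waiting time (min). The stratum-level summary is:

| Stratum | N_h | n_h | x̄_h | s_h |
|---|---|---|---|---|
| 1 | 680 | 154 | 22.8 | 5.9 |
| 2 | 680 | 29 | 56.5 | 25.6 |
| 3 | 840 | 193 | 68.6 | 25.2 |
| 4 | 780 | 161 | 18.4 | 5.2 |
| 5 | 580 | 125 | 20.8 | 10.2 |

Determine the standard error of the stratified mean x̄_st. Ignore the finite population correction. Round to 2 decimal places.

V̂(x̄_st) = Σ W_h² s_h²/n_h, with W_h = N_h/N and N = 3560:
  stratum 1: (680/3560)²·5.9²/154 = 0.0082471
  stratum 2: (680/3560)²·25.6²/29 = 0.824517
  stratum 3: (840/3560)²·25.2²/193 = 0.18319
  stratum 4: (780/3560)²·5.2²/161 = 0.00806251
  stratum 5: (580/3560)²·10.2²/125 = 0.0220926
V̂(x̄_st) = 1.04611
SE(x̄_st) = √1.04611 = 1.0228

SE(x̄_st) ≈ 1.02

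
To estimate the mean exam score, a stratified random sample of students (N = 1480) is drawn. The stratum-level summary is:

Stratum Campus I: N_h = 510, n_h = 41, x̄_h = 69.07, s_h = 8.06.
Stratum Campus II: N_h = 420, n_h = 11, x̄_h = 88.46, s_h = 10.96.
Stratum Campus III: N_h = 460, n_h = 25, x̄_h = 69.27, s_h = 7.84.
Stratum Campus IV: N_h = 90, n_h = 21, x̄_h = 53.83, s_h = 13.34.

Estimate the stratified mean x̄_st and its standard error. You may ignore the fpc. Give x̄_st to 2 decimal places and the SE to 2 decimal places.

x̄_st = Σ W_h x̄_h = (510·69.07 + 420·88.46 + 460·69.27 + 90·53.83)/1480 = 73.70797
V̂(x̄_st) = Σ W_h² s_h²/n_h, with W_h = N_h/N and N = 1480:
  stratum Campus I: (510/1480)²·8.06²/41 = 0.18815
  stratum Campus II: (420/1480)²·10.96²/11 = 0.879435
  stratum Campus III: (460/1480)²·7.84²/25 = 0.237511
  stratum Campus IV: (90/1480)²·13.34²/21 = 0.0313367
V̂(x̄_st) = 1.33643
SE(x̄_st) = √1.33643 = 1.15604

x̄_st ≈ 73.71, SE ≈ 1.16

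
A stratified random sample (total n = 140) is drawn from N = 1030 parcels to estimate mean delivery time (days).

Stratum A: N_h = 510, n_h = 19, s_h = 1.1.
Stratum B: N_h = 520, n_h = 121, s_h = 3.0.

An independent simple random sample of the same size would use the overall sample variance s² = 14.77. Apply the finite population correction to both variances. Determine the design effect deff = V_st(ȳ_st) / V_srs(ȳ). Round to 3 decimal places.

V̂(ȳ_st) = Σ W_h² (1 − n_h/N_h) s_h²/n_h, with W_h = N_h/N and N = 1030:
  stratum A: (510/1030)²·(1 − 19/510)·1.1²/19 = 0.0150317
  stratum B: (520/1030)²·(1 − 121/520)·3.0²/121 = 0.0145465
V_st = 0.0295782
V_srs = (1 − 140/1030)·14.77/140 = 0.0911602
deff = V_st / V_srs = 0.0295782/0.0911602 = 0.3245

deff ≈ 0.324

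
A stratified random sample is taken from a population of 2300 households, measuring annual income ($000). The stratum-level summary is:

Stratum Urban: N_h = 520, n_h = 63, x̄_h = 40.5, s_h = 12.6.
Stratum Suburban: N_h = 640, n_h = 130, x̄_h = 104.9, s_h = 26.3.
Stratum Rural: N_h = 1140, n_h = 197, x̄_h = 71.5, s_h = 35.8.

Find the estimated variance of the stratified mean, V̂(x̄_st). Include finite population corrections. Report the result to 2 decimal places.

V̂(x̄_st) ≈ 1.76

V̂(x̄_st) = Σ W_h² (1 − n_h/N_h) s_h²/n_h, with W_h = N_h/N and N = 2300:
  stratum Urban: (520/2300)²·(1 − 63/520)·12.6²/63 = 0.113205
  stratum Suburban: (640/2300)²·(1 − 130/640)·26.3²/130 = 0.328294
  stratum Rural: (1140/2300)²·(1 − 197/1140)·35.8²/197 = 1.32209
V̂(x̄_st) = 1.76359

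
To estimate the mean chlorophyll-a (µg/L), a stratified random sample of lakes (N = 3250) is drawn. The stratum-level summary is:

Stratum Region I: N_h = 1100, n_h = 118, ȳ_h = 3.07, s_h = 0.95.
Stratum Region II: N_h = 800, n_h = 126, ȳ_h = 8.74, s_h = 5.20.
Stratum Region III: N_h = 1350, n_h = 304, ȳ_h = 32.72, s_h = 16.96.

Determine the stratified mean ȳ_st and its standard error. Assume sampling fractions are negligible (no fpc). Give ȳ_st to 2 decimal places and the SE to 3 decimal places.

ȳ_st = Σ W_h ȳ_h = (1100·3.07 + 800·8.74 + 1350·32.72)/3250 = 16.78185
V̂(ȳ_st) = Σ W_h² s_h²/n_h, with W_h = N_h/N and N = 3250:
  stratum Region I: (1100/3250)²·0.95²/118 = 0.000876161
  stratum Region II: (800/3250)²·5.20²/126 = 0.0130032
  stratum Region III: (1350/3250)²·16.96²/304 = 0.16326
V̂(ȳ_st) = 0.177139
SE(ȳ_st) = √0.177139 = 0.420879

ȳ_st ≈ 16.78, SE ≈ 0.421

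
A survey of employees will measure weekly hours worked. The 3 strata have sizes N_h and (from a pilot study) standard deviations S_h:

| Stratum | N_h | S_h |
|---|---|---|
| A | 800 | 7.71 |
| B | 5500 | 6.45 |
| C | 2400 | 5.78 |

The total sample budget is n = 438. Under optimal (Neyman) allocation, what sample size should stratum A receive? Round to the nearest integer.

49

Neyman allocation: n_h = n · N_h S_h / Σ N_i S_i, with n = 438.
  stratum A: N_h·S_h = 800·7.71 = 6168.00
  stratum B: N_h·S_h = 5500·6.45 = 35475.00
  stratum C: N_h·S_h = 2400·5.78 = 13872.00
Σ N_h S_h = 55515.00
n for stratum A = 438·6168.00/55515.00 = 48.664 → 49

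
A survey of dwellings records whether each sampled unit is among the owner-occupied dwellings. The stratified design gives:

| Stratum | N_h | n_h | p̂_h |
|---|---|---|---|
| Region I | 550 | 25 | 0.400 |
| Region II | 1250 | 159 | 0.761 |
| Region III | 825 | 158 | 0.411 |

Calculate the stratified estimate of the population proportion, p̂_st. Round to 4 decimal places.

p̂_st ≈ 0.5754

N = 2625; stratum weights W_h = N_h/N.
p̂_st = Σ W_h p̂_h = (550·0.400 + 1250·0.761 + 825·0.411)/2625 = 0.57536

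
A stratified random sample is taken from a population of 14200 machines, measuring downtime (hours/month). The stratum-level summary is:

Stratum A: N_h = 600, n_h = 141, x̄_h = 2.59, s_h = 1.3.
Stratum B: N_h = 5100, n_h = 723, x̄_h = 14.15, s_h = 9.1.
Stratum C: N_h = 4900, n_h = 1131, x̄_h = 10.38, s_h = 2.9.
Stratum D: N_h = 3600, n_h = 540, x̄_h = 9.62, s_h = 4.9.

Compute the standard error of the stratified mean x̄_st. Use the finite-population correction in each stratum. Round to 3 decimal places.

SE(x̄_st) ≈ 0.126

V̂(x̄_st) = Σ W_h² (1 − n_h/N_h) s_h²/n_h, with W_h = N_h/N and N = 14200:
  stratum A: (600/14200)²·(1 − 141/600)·1.3²/141 = 1.63702e-05
  stratum B: (5100/14200)²·(1 − 723/5100)·9.1²/723 = 0.0126799
  stratum C: (4900/14200)²·(1 − 1131/4900)·2.9²/1131 = 0.00068105
  stratum D: (3600/14200)²·(1 − 540/3600)·4.9²/540 = 0.0024291
V̂(x̄_st) = 0.0158064
SE(x̄_st) = √0.0158064 = 0.125723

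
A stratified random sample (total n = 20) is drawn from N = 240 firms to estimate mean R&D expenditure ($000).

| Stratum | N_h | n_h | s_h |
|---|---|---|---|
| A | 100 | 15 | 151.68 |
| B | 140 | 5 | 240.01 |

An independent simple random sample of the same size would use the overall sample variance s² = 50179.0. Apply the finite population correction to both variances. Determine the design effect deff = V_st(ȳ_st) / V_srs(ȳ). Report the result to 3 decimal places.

deff ≈ 1.742

V̂(ȳ_st) = Σ W_h² (1 − n_h/N_h) s_h²/n_h, with W_h = N_h/N and N = 240:
  stratum A: (100/240)²·(1 − 15/100)·151.68²/15 = 226.34
  stratum B: (140/240)²·(1 − 5/140)·240.01²/5 = 3780.32
V_st = 4006.66
V_srs = (1 − 20/240)·50179.0/20 = 2299.87
deff = V_st / V_srs = 4006.66/2299.87 = 1.7421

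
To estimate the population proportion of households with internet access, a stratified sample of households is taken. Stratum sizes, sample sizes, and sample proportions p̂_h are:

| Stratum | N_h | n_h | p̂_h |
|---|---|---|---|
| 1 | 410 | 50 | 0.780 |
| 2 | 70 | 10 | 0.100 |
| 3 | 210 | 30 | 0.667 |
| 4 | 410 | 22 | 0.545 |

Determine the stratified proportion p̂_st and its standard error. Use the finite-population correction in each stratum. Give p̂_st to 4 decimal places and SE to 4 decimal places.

N = 1100; stratum weights W_h = N_h/N.
p̂_st = Σ W_h p̂_h = (410·0.780 + 70·0.100 + 210·0.667 + 410·0.545)/1100 = 0.62756
V̂(p̂_st) = Σ W_h² (1 − n_h/N_h) p̂_h(1−p̂_h)/(n_h−1):
  stratum 1: (410/1100)²·(1 − 50/410)·0.780·0.220/49 = 0.000427191
  stratum 2: (70/1100)²·(1 − 10/70)·0.100·0.900/9 = 3.47107e-05
  stratum 3: (210/1100)²·(1 − 30/210)·0.667·0.333/29 = 0.000239265
  stratum 4: (410/1100)²·(1 − 22/410)·0.545·0.455/21 = 0.00155245
V̂(p̂_st) = 0.00225362; SE = √V̂ = 0.0474723

p̂_st ≈ 0.6276, SE ≈ 0.0475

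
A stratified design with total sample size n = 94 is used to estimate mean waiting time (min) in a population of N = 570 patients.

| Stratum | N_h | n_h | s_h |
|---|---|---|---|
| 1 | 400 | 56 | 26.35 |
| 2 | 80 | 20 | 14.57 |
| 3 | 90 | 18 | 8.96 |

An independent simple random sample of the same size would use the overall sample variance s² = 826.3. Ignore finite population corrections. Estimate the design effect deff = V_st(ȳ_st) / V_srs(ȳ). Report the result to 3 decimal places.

deff ≈ 0.731

V̂(ȳ_st) = Σ W_h² s_h²/n_h, with W_h = N_h/N and N = 570:
  stratum 1: (400/570)²·26.35²/56 = 6.10581
  stratum 2: (80/570)²·14.57²/20 = 0.209083
  stratum 3: (90/570)²·8.96²/18 = 0.111193
V_st = 6.42609
V_srs = s²/n = 826.3/94 = 8.79043
deff = V_st / V_srs = 6.42609/8.79043 = 0.7310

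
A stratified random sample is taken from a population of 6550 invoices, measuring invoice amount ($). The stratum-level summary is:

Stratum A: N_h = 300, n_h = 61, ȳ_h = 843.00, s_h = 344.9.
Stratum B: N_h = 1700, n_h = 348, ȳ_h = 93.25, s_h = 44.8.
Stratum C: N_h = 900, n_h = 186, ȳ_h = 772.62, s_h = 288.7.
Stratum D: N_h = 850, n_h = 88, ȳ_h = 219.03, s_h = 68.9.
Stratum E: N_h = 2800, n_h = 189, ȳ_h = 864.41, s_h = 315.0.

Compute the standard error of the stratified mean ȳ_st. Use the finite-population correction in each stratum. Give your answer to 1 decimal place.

SE(ȳ_st) ≈ 10.0

V̂(ȳ_st) = Σ W_h² (1 − n_h/N_h) s_h²/n_h, with W_h = N_h/N and N = 6550:
  stratum A: (300/6550)²·(1 − 61/300)·344.9²/61 = 3.25907
  stratum B: (1700/6550)²·(1 − 348/1700)·44.8²/348 = 0.308972
  stratum C: (900/6550)²·(1 − 186/900)·288.7²/186 = 6.7118
  stratum D: (850/6550)²·(1 − 88/850)·68.9²/88 = 0.814417
  stratum E: (2800/6550)²·(1 − 189/2800)·315.0²/189 = 89.4626
V̂(ȳ_st) = 100.557
SE(ȳ_st) = √100.557 = 10.0278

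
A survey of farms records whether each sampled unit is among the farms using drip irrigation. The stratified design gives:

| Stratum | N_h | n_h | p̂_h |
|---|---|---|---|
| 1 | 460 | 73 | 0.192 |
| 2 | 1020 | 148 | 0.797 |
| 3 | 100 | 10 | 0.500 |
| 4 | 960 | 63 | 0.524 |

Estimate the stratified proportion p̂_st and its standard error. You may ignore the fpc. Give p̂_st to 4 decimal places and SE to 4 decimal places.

N = 2540; stratum weights W_h = N_h/N.
p̂_st = Σ W_h p̂_h = (460·0.192 + 1020·0.797 + 100·0.500 + 960·0.524)/2540 = 0.57256
V̂(p̂_st) = Σ W_h² p̂_h(1−p̂_h)/(n_h−1):
  stratum 1: (460/2540)²·0.192·0.808/72 = 7.06689e-05
  stratum 2: (1020/2540)²·0.797·0.203/147 = 0.000177488
  stratum 3: (100/2540)²·0.500·0.500/9 = 4.30556e-05
  stratum 4: (960/2540)²·0.524·0.476/62 = 0.000574674
V̂(p̂_st) = 0.000865887; SE = √V̂ = 0.029426

p̂_st ≈ 0.5726, SE ≈ 0.0294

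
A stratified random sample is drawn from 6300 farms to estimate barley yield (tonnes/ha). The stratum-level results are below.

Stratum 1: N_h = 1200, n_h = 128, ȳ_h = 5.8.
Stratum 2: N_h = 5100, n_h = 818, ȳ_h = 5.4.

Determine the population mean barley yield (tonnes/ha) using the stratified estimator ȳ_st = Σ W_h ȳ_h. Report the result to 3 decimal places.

N = Σ N_h = 6300. Stratum weights W_h = N_h/N.
ȳ_st = (1200·5.8 + 5100·5.4) / 6300 = 5.47619

ȳ_st ≈ 5.476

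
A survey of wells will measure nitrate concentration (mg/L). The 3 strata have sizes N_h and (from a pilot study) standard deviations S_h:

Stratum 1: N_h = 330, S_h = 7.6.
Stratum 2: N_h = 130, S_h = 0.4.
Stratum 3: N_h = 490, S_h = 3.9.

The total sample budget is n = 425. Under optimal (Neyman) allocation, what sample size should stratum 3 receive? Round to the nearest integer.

182

Neyman allocation: n_h = n · N_h S_h / Σ N_i S_i, with n = 425.
  stratum 1: N_h·S_h = 330·7.6 = 2508.00
  stratum 2: N_h·S_h = 130·0.4 = 52.00
  stratum 3: N_h·S_h = 490·3.9 = 1911.00
Σ N_h S_h = 4471.00
n for stratum 3 = 425·1911.00/4471.00 = 181.654 → 182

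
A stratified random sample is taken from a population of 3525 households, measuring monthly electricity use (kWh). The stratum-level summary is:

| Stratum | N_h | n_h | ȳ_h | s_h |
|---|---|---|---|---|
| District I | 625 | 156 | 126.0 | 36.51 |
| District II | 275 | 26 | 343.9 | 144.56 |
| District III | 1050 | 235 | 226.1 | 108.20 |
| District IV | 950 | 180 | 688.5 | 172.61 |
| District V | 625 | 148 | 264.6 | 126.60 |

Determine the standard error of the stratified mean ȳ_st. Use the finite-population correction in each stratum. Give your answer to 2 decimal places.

V̂(ȳ_st) = Σ W_h² (1 − n_h/N_h) s_h²/n_h, with W_h = N_h/N and N = 3525:
  stratum District I: (625/3525)²·(1 − 156/625)·36.51²/156 = 0.201574
  stratum District II: (275/3525)²·(1 − 26/275)·144.56²/26 = 4.42932
  stratum District III: (1050/3525)²·(1 − 235/1050)·108.20²/235 = 3.43096
  stratum District IV: (950/3525)²·(1 − 180/950)·172.61²/180 = 9.74441
  stratum District V: (625/3525)²·(1 − 148/625)·126.60²/148 = 2.59828
V̂(ȳ_st) = 20.4045
SE(ȳ_st) = √20.4045 = 4.51714

SE(ȳ_st) ≈ 4.52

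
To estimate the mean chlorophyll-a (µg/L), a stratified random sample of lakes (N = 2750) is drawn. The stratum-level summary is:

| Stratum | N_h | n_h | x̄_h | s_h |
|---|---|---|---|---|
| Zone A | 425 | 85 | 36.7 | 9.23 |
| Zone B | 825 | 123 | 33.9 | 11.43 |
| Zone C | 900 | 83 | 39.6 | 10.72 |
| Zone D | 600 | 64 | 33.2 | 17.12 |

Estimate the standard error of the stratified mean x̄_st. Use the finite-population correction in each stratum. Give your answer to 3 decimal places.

V̂(x̄_st) = Σ W_h² (1 − n_h/N_h) s_h²/n_h, with W_h = N_h/N and N = 2750:
  stratum Zone A: (425/2750)²·(1 − 85/425)·9.23²/85 = 0.0191508
  stratum Zone B: (825/2750)²·(1 − 123/825)·11.43²/123 = 0.0813417
  stratum Zone C: (900/2750)²·(1 − 83/900)·10.72²/83 = 0.13462
  stratum Zone D: (600/2750)²·(1 − 64/600)·17.12²/64 = 0.19475
V̂(x̄_st) = 0.429863
SE(x̄_st) = √0.429863 = 0.655639

SE(x̄_st) ≈ 0.656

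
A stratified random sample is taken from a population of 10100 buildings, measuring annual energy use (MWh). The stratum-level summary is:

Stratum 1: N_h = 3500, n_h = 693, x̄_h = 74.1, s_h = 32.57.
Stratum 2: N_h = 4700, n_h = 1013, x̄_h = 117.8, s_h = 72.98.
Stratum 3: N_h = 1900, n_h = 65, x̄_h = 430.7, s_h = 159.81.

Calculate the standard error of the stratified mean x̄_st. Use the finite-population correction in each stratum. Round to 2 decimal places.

SE(x̄_st) ≈ 3.80

V̂(x̄_st) = Σ W_h² (1 − n_h/N_h) s_h²/n_h, with W_h = N_h/N and N = 10100:
  stratum 1: (3500/10100)²·(1 − 693/3500)·32.57²/693 = 0.147425
  stratum 2: (4700/10100)²·(1 − 1013/4700)·72.98²/1013 = 0.893154
  stratum 3: (1900/10100)²·(1 − 65/1900)·159.81²/65 = 13.4289
V̂(x̄_st) = 14.4695
SE(x̄_st) = √14.4695 = 3.80388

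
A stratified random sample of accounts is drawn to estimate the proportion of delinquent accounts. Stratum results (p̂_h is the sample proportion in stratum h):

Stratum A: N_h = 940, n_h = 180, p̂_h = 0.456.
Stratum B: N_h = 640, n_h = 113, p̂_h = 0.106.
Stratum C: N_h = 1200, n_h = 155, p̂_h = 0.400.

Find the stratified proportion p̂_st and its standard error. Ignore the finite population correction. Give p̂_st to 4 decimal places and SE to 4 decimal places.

p̂_st ≈ 0.3513, SE ≈ 0.0222

N = 2780; stratum weights W_h = N_h/N.
p̂_st = Σ W_h p̂_h = (940·0.456 + 640·0.106 + 1200·0.400)/2780 = 0.35125
V̂(p̂_st) = Σ W_h² p̂_h(1−p̂_h)/(n_h−1):
  stratum A: (940/2780)²·0.456·0.544/179 = 0.000158444
  stratum B: (640/2780)²·0.106·0.894/112 = 4.48431e-05
  stratum C: (1200/2780)²·0.400·0.600/154 = 0.000290378
V̂(p̂_st) = 0.000493665; SE = √V̂ = 0.0222186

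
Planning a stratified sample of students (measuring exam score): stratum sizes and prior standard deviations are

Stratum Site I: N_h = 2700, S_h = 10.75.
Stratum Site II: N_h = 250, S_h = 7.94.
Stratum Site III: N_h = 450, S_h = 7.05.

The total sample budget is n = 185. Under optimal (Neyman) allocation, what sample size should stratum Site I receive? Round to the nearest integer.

157

Neyman allocation: n_h = n · N_h S_h / Σ N_i S_i, with n = 185.
  stratum Site I: N_h·S_h = 2700·10.75 = 29025.00
  stratum Site II: N_h·S_h = 250·7.94 = 1985.00
  stratum Site III: N_h·S_h = 450·7.05 = 3172.50
Σ N_h S_h = 34182.50
n for stratum Site I = 185·29025.00/34182.50 = 157.087 → 157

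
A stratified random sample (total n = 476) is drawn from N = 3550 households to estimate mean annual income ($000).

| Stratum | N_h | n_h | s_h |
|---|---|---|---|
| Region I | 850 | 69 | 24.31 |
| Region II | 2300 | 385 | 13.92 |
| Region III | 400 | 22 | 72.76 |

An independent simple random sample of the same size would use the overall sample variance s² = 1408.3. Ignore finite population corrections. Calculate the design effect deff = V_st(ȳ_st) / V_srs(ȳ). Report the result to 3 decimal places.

V̂(ȳ_st) = Σ W_h² s_h²/n_h, with W_h = N_h/N and N = 3550:
  stratum Region I: (850/3550)²·24.31²/69 = 0.491023
  stratum Region II: (2300/3550)²·13.92²/385 = 0.21126
  stratum Region III: (400/3550)²·72.76²/22 = 3.0551
V_st = 3.75739
V_srs = s²/n = 1408.3/476 = 2.95861
deff = V_st / V_srs = 3.75739/2.95861 = 1.2700

deff ≈ 1.270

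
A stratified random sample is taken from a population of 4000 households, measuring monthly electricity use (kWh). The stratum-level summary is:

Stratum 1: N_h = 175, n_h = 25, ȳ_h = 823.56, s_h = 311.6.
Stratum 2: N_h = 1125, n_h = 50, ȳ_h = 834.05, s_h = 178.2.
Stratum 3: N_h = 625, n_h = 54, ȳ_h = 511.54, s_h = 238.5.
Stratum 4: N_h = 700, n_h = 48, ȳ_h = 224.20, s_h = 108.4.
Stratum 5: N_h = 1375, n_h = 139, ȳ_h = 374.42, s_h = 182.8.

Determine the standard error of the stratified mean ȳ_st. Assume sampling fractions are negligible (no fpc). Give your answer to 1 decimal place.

SE(ȳ_st) ≈ 10.9

V̂(ȳ_st) = Σ W_h² s_h²/n_h, with W_h = N_h/N and N = 4000:
  stratum 1: (175/4000)²·311.6²/25 = 7.4338
  stratum 2: (1125/4000)²·178.2²/50 = 50.2378
  stratum 3: (625/4000)²·238.5²/54 = 25.7172
  stratum 4: (700/4000)²·108.4²/48 = 7.4971
  stratum 5: (1375/4000)²·182.8²/139 = 28.4068
V̂(ȳ_st) = 119.293
SE(ȳ_st) = √119.293 = 10.9221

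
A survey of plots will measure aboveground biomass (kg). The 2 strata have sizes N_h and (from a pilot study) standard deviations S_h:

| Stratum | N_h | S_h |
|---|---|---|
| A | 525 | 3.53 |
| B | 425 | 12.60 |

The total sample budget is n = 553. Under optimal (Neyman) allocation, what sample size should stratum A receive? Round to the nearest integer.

142

Neyman allocation: n_h = n · N_h S_h / Σ N_i S_i, with n = 553.
  stratum A: N_h·S_h = 525·3.53 = 1853.25
  stratum B: N_h·S_h = 425·12.60 = 5355.00
Σ N_h S_h = 7208.25
n for stratum A = 553·1853.25/7208.25 = 142.177 → 142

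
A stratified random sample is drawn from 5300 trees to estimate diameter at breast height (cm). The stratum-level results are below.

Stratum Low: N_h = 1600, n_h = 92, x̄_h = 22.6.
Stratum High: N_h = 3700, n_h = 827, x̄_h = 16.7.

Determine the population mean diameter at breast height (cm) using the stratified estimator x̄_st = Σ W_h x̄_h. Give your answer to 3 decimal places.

N = Σ N_h = 5300. Stratum weights W_h = N_h/N.
x̄_st = (1600·22.6 + 3700·16.7) / 5300 = 18.48113

x̄_st ≈ 18.481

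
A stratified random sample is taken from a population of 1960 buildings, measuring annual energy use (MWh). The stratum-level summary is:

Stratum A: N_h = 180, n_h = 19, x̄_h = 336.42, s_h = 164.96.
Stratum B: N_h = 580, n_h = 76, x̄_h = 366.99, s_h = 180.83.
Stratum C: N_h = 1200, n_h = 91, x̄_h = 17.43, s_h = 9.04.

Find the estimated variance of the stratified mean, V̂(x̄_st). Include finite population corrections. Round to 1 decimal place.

V̂(x̄_st) = Σ W_h² (1 − n_h/N_h) s_h²/n_h, with W_h = N_h/N and N = 1960:
  stratum A: (180/1960)²·(1 − 19/180)·164.96²/19 = 10.8041
  stratum B: (580/1960)²·(1 − 76/580)·180.83²/76 = 32.7396
  stratum C: (1200/1960)²·(1 − 91/1200)·9.04²/91 = 0.311097
V̂(x̄_st) = 43.8549

V̂(x̄_st) ≈ 43.9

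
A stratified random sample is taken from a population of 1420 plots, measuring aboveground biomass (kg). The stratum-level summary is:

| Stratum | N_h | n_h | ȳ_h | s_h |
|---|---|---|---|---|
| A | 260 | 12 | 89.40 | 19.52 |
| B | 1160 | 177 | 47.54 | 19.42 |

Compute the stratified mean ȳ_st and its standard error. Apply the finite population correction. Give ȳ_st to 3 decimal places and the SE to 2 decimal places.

ȳ_st ≈ 55.205, SE ≈ 1.49

ȳ_st = Σ W_h ȳ_h = (260·89.40 + 1160·47.54)/1420 = 55.20451
V̂(ȳ_st) = Σ W_h² (1 − n_h/N_h) s_h²/n_h, with W_h = N_h/N and N = 1420:
  stratum A: (260/1420)²·(1 − 12/260)·19.52²/12 = 1.01538
  stratum B: (1160/1420)²·(1 − 177/1160)·19.42²/177 = 1.20492
V̂(ȳ_st) = 2.2203
SE(ȳ_st) = √2.2203 = 1.49007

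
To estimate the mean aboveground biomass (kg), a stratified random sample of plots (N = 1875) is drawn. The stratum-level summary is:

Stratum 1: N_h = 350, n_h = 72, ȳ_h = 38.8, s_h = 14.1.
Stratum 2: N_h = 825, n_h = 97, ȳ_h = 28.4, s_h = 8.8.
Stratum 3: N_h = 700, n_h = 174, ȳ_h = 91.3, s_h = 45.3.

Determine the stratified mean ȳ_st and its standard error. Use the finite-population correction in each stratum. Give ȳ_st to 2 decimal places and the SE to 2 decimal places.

ȳ_st ≈ 53.82, SE ≈ 1.20

ȳ_st = Σ W_h ȳ_h = (350·38.8 + 825·28.4 + 700·91.3)/1875 = 53.82400
V̂(ȳ_st) = Σ W_h² (1 − n_h/N_h) s_h²/n_h, with W_h = N_h/N and N = 1875:
  stratum 1: (350/1875)²·(1 − 72/350)·14.1²/72 = 0.0764216
  stratum 2: (825/1875)²·(1 − 97/825)·8.8²/97 = 0.136388
  stratum 3: (700/1875)²·(1 − 174/700)·45.3²/174 = 1.23517
V̂(ȳ_st) = 1.44798
SE(ȳ_st) = √1.44798 = 1.20332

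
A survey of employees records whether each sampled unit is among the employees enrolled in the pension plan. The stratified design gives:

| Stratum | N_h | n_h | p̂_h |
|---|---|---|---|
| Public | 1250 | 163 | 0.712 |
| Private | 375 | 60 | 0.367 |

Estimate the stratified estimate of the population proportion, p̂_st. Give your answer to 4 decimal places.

N = 1625; stratum weights W_h = N_h/N.
p̂_st = Σ W_h p̂_h = (1250·0.712 + 375·0.367)/1625 = 0.63238

p̂_st ≈ 0.6324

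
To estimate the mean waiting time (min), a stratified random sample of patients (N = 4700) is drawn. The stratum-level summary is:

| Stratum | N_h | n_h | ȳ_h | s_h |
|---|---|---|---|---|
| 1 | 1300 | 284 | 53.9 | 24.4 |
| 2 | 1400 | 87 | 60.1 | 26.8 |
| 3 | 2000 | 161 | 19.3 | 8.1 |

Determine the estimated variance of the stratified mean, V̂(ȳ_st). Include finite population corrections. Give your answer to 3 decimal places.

V̂(ȳ_st) = Σ W_h² (1 − n_h/N_h) s_h²/n_h, with W_h = N_h/N and N = 4700:
  stratum 1: (1300/4700)²·(1 − 284/1300)·24.4²/284 = 0.125344
  stratum 2: (1400/4700)²·(1 − 87/1400)·26.8²/87 = 0.686985
  stratum 3: (2000/4700)²·(1 − 161/2000)·8.1²/161 = 0.0678516
V̂(ȳ_st) = 0.880181

V̂(ȳ_st) ≈ 0.880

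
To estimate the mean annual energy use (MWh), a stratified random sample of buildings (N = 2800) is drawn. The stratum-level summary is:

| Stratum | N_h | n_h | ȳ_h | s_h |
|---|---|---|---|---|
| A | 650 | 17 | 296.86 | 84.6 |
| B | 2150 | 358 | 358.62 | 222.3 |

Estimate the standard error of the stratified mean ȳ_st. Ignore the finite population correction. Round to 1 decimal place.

V̂(ȳ_st) = Σ W_h² s_h²/n_h, with W_h = N_h/N and N = 2800:
  stratum A: (650/2800)²·84.6²/17 = 22.6883
  stratum B: (2150/2800)²·222.3²/358 = 81.3873
V̂(ȳ_st) = 104.076
SE(ȳ_st) = √104.076 = 10.2017

SE(ȳ_st) ≈ 10.2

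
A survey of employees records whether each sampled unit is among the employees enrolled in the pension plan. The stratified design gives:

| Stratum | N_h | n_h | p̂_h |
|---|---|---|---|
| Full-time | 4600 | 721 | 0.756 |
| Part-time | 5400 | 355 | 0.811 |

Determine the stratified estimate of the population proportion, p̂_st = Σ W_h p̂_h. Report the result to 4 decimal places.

p̂_st ≈ 0.7857

N = 10000; stratum weights W_h = N_h/N.
p̂_st = Σ W_h p̂_h = (4600·0.756 + 5400·0.811)/10000 = 0.78570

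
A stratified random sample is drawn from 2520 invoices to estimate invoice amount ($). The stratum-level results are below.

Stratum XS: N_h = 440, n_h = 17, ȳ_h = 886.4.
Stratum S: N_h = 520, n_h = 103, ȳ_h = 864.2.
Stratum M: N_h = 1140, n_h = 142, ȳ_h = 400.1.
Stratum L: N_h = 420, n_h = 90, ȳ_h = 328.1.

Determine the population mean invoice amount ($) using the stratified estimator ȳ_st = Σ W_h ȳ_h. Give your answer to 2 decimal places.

N = Σ N_h = 2520. Stratum weights W_h = N_h/N.
ȳ_st = (440·886.4 + 520·864.2 + 1140·400.1 + 420·328.1) / 2520 = 568.7762

ȳ_st ≈ 568.78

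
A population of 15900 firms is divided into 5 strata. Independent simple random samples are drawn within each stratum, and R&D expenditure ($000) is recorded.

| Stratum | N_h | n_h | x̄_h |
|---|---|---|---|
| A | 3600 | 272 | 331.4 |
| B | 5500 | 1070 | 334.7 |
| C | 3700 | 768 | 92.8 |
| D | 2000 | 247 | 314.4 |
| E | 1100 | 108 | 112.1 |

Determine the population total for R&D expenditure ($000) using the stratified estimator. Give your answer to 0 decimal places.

τ̂_st = Σ N_h x̄_h = 3600·331.4 + 5500·334.7 + 3700·92.8 + 2000·314.4 + 1100·112.1 = 4129360

τ̂_st ≈ 4129360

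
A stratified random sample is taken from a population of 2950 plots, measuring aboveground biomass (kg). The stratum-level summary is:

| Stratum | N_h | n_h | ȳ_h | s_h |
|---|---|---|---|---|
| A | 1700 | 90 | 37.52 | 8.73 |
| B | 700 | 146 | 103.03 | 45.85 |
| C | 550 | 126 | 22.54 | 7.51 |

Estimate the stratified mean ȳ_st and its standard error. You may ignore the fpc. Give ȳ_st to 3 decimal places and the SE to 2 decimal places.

ȳ_st = Σ W_h ȳ_h = (1700·37.52 + 700·103.03 + 550·22.54)/2950 = 50.27186
V̂(ȳ_st) = Σ W_h² s_h²/n_h, with W_h = N_h/N and N = 2950:
  stratum A: (1700/2950)²·8.73²/90 = 0.281216
  stratum B: (700/2950)²·45.85²/146 = 0.810733
  stratum C: (550/2950)²·7.51²/126 = 0.0155593
V̂(ȳ_st) = 1.10751
SE(ȳ_st) = √1.10751 = 1.05238

ȳ_st ≈ 50.272, SE ≈ 1.05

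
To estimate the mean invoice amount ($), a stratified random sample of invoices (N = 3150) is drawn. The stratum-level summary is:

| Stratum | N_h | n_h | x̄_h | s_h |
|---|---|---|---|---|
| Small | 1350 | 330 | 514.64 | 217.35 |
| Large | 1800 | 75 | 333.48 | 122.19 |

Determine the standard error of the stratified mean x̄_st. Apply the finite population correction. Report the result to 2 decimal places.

V̂(x̄_st) = Σ W_h² (1 − n_h/N_h) s_h²/n_h, with W_h = N_h/N and N = 3150:
  stratum Small: (1350/3150)²·(1 − 330/1350)·217.35²/330 = 19.8664
  stratum Large: (1800/3150)²·(1 − 75/1800)·122.19²/75 = 62.2946
V̂(x̄_st) = 82.161
SE(x̄_st) = √82.161 = 9.06427

SE(x̄_st) ≈ 9.06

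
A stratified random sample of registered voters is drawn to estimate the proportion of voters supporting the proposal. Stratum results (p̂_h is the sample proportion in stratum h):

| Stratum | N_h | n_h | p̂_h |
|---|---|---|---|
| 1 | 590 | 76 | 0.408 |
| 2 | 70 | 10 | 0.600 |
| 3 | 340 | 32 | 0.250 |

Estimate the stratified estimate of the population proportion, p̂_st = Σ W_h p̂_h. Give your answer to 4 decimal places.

p̂_st ≈ 0.3677

N = 1000; stratum weights W_h = N_h/N.
p̂_st = Σ W_h p̂_h = (590·0.408 + 70·0.600 + 340·0.250)/1000 = 0.36772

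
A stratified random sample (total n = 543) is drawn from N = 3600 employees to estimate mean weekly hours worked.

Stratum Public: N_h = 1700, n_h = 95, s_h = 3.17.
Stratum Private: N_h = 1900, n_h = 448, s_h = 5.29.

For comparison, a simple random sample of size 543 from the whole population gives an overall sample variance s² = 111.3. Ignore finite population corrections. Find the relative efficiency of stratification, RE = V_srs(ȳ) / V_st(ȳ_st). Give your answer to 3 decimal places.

V̂(ȳ_st) = Σ W_h² s_h²/n_h, with W_h = N_h/N and N = 3600:
  stratum Public: (1700/3600)²·3.17²/95 = 0.0235878
  stratum Private: (1900/3600)²·5.29²/448 = 0.0173995
V_st = 0.0409873
V_srs = s²/n = 111.3/543 = 0.204972
Relative efficiency = V_srs / V_st = 0.204972/0.0409873 = 5.0009

RE ≈ 5.001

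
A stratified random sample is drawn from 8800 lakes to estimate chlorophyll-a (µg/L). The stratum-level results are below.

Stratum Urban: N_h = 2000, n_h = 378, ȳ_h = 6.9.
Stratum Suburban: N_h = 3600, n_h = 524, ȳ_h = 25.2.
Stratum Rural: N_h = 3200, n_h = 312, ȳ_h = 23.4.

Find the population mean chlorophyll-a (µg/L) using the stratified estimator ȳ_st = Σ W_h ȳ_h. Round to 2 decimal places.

ȳ_st ≈ 20.39

N = Σ N_h = 8800. Stratum weights W_h = N_h/N.
ȳ_st = (2000·6.9 + 3600·25.2 + 3200·23.4) / 8800 = 20.3864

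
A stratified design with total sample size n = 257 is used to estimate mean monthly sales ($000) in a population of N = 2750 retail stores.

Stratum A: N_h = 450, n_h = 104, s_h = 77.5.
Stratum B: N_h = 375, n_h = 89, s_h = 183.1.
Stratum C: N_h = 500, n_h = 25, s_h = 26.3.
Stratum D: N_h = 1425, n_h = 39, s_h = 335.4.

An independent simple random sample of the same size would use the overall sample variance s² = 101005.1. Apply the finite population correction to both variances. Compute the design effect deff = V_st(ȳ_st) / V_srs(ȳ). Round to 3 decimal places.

deff ≈ 2.135

V̂(ȳ_st) = Σ W_h² (1 − n_h/N_h) s_h²/n_h, with W_h = N_h/N and N = 2750:
  stratum A: (450/2750)²·(1 − 104/450)·77.5²/104 = 1.18903
  stratum B: (375/2750)²·(1 − 89/375)·183.1²/89 = 5.34218
  stratum C: (500/2750)²·(1 − 25/500)·26.3²/25 = 0.8689
  stratum D: (1425/2750)²·(1 − 39/1425)·335.4²/39 = 753.311
V_st = 760.711
V_srs = (1 − 257/2750)·101005.1/257 = 356.287
deff = V_st / V_srs = 760.711/356.287 = 2.1351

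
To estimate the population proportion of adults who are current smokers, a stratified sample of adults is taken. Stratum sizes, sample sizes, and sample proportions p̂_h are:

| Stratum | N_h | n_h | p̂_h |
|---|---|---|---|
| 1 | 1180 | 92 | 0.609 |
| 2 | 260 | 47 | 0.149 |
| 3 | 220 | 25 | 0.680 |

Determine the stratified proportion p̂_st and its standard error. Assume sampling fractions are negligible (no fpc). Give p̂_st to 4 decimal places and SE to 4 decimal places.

p̂_st ≈ 0.5464, SE ≈ 0.0394

N = 1660; stratum weights W_h = N_h/N.
p̂_st = Σ W_h p̂_h = (1180·0.609 + 260·0.149 + 220·0.680)/1660 = 0.54636
V̂(p̂_st) = Σ W_h² p̂_h(1−p̂_h)/(n_h−1):
  stratum 1: (1180/1660)²·0.609·0.391/91 = 0.00132221
  stratum 2: (260/1660)²·0.149·0.851/46 = 6.76221e-05
  stratum 3: (220/1660)²·0.680·0.320/24 = 0.000159249
V̂(p̂_st) = 0.00154908; SE = √V̂ = 0.0393584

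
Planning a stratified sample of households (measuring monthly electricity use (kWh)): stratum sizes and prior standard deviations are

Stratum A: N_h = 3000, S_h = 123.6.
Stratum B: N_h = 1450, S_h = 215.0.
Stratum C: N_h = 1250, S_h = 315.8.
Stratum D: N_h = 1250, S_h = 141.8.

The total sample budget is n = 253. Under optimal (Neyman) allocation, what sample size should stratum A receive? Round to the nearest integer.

Neyman allocation: n_h = n · N_h S_h / Σ N_i S_i, with n = 253.
  stratum A: N_h·S_h = 3000·123.6 = 370800.00
  stratum B: N_h·S_h = 1450·215.0 = 311750.00
  stratum C: N_h·S_h = 1250·315.8 = 394750.00
  stratum D: N_h·S_h = 1250·141.8 = 177250.00
Σ N_h S_h = 1254550.00
n for stratum A = 253·370800.00/1254550.00 = 74.778 → 75

75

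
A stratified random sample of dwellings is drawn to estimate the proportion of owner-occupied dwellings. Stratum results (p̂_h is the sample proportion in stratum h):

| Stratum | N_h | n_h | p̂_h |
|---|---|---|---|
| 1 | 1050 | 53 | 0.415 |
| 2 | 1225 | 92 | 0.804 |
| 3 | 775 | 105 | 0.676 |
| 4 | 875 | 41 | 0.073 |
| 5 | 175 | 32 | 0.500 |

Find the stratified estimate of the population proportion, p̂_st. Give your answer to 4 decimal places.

N = 4100; stratum weights W_h = N_h/N.
p̂_st = Σ W_h p̂_h = (1050·0.415 + 1225·0.804 + 775·0.676 + 875·0.073 + 175·0.500)/4100 = 0.51120

p̂_st ≈ 0.5112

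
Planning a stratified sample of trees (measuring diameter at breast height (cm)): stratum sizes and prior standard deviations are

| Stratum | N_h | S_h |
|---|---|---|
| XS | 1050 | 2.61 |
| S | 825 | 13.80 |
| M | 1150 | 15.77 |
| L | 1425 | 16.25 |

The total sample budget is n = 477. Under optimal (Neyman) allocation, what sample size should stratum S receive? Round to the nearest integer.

Neyman allocation: n_h = n · N_h S_h / Σ N_i S_i, with n = 477.
  stratum XS: N_h·S_h = 1050·2.61 = 2740.50
  stratum S: N_h·S_h = 825·13.80 = 11385.00
  stratum M: N_h·S_h = 1150·15.77 = 18135.50
  stratum L: N_h·S_h = 1425·16.25 = 23156.25
Σ N_h S_h = 55417.25
n for stratum S = 477·11385.00/55417.25 = 97.996 → 98

98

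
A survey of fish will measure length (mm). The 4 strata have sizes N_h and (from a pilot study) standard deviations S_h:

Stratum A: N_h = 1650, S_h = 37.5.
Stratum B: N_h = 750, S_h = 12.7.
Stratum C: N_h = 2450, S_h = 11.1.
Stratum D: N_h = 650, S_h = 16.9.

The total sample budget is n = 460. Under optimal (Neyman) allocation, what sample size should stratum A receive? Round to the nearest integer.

260

Neyman allocation: n_h = n · N_h S_h / Σ N_i S_i, with n = 460.
  stratum A: N_h·S_h = 1650·37.5 = 61875.00
  stratum B: N_h·S_h = 750·12.7 = 9525.00
  stratum C: N_h·S_h = 2450·11.1 = 27195.00
  stratum D: N_h·S_h = 650·16.9 = 10985.00
Σ N_h S_h = 109580.00
n for stratum A = 460·61875.00/109580.00 = 259.742 → 260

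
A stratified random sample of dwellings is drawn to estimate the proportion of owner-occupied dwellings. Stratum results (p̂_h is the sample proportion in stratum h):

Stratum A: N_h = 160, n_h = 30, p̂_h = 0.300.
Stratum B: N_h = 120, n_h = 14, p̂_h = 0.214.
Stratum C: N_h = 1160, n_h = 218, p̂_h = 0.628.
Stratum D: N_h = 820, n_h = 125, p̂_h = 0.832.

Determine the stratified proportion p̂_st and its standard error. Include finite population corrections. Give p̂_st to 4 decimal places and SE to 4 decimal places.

N = 2260; stratum weights W_h = N_h/N.
p̂_st = Σ W_h p̂_h = (160·0.300 + 120·0.214 + 1160·0.628 + 820·0.832)/2260 = 0.65681
V̂(p̂_st) = Σ W_h² (1 − n_h/N_h) p̂_h(1−p̂_h)/(n_h−1):
  stratum A: (160/2260)²·(1 − 30/160)·0.300·0.700/29 = 2.94895e-05
  stratum B: (120/2260)²·(1 − 14/120)·0.214·0.786/13 = 3.22228e-05
  stratum C: (1160/2260)²·(1 − 218/1160)·0.628·0.372/217 = 0.000230322
  stratum D: (820/2260)²·(1 − 125/820)·0.832·0.168/124 = 0.000125775
V̂(p̂_st) = 0.000417809; SE = √V̂ = 0.0204404

p̂_st ≈ 0.6568, SE ≈ 0.0204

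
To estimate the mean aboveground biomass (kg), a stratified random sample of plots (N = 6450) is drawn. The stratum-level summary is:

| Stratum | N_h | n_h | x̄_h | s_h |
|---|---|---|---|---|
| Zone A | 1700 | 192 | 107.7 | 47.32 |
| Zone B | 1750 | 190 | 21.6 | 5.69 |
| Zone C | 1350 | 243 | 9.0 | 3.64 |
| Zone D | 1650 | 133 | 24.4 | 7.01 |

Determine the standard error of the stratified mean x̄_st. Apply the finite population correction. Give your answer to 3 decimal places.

V̂(x̄_st) = Σ W_h² (1 − n_h/N_h) s_h²/n_h, with W_h = N_h/N and N = 6450:
  stratum Zone A: (1700/6450)²·(1 − 192/1700)·47.32²/192 = 0.718653
  stratum Zone B: (1750/6450)²·(1 − 190/1750)·5.69²/190 = 0.0111819
  stratum Zone C: (1350/6450)²·(1 − 243/1350)·3.64²/243 = 0.00195866
  stratum Zone D: (1650/6450)²·(1 − 133/1650)·7.01²/133 = 0.0222297
V̂(x̄_st) = 0.754023
SE(x̄_st) = √0.754023 = 0.868345

SE(x̄_st) ≈ 0.868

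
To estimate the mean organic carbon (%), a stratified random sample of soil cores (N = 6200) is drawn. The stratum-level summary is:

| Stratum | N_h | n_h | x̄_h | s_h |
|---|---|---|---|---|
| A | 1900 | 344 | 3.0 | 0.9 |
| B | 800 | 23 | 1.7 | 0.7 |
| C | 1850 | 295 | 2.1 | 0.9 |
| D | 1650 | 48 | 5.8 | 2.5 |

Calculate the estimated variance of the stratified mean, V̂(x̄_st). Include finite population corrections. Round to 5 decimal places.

V̂(x̄_st) = Σ W_h² (1 − n_h/N_h) s_h²/n_h, with W_h = N_h/N and N = 6200:
  stratum A: (1900/6200)²·(1 − 344/1900)·0.9²/344 = 0.000181095
  stratum B: (800/6200)²·(1 − 23/800)·0.7²/23 = 0.000344505
  stratum C: (1850/6200)²·(1 − 295/1850)·0.9²/295 = 0.000205486
  stratum D: (1650/6200)²·(1 − 48/1650)·2.5²/48 = 0.00895369
V̂(x̄_st) = 0.00968477

V̂(x̄_st) ≈ 0.00968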